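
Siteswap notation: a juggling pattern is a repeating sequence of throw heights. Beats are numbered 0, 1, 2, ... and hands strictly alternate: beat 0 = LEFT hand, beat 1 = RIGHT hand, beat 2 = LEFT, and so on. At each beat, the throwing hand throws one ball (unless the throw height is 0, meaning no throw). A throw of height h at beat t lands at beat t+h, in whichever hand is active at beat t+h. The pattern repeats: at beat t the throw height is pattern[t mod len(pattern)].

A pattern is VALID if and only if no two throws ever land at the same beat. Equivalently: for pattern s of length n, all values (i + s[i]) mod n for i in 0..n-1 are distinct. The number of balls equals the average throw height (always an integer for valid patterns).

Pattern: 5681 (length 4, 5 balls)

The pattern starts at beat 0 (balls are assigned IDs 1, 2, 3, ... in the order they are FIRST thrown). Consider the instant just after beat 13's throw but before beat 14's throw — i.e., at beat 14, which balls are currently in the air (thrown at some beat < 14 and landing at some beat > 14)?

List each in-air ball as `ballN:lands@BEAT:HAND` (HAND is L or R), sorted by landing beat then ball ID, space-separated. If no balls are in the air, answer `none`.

Beat 0 (L): throw ball1 h=5 -> lands@5:R; in-air after throw: [b1@5:R]
Beat 1 (R): throw ball2 h=6 -> lands@7:R; in-air after throw: [b1@5:R b2@7:R]
Beat 2 (L): throw ball3 h=8 -> lands@10:L; in-air after throw: [b1@5:R b2@7:R b3@10:L]
Beat 3 (R): throw ball4 h=1 -> lands@4:L; in-air after throw: [b4@4:L b1@5:R b2@7:R b3@10:L]
Beat 4 (L): throw ball4 h=5 -> lands@9:R; in-air after throw: [b1@5:R b2@7:R b4@9:R b3@10:L]
Beat 5 (R): throw ball1 h=6 -> lands@11:R; in-air after throw: [b2@7:R b4@9:R b3@10:L b1@11:R]
Beat 6 (L): throw ball5 h=8 -> lands@14:L; in-air after throw: [b2@7:R b4@9:R b3@10:L b1@11:R b5@14:L]
Beat 7 (R): throw ball2 h=1 -> lands@8:L; in-air after throw: [b2@8:L b4@9:R b3@10:L b1@11:R b5@14:L]
Beat 8 (L): throw ball2 h=5 -> lands@13:R; in-air after throw: [b4@9:R b3@10:L b1@11:R b2@13:R b5@14:L]
Beat 9 (R): throw ball4 h=6 -> lands@15:R; in-air after throw: [b3@10:L b1@11:R b2@13:R b5@14:L b4@15:R]
Beat 10 (L): throw ball3 h=8 -> lands@18:L; in-air after throw: [b1@11:R b2@13:R b5@14:L b4@15:R b3@18:L]
Beat 11 (R): throw ball1 h=1 -> lands@12:L; in-air after throw: [b1@12:L b2@13:R b5@14:L b4@15:R b3@18:L]
Beat 12 (L): throw ball1 h=5 -> lands@17:R; in-air after throw: [b2@13:R b5@14:L b4@15:R b1@17:R b3@18:L]
Beat 13 (R): throw ball2 h=6 -> lands@19:R; in-air after throw: [b5@14:L b4@15:R b1@17:R b3@18:L b2@19:R]
Beat 14 (L): throw ball5 h=8 -> lands@22:L; in-air after throw: [b4@15:R b1@17:R b3@18:L b2@19:R b5@22:L]

Answer: ball4:lands@15:R ball1:lands@17:R ball3:lands@18:L ball2:lands@19:R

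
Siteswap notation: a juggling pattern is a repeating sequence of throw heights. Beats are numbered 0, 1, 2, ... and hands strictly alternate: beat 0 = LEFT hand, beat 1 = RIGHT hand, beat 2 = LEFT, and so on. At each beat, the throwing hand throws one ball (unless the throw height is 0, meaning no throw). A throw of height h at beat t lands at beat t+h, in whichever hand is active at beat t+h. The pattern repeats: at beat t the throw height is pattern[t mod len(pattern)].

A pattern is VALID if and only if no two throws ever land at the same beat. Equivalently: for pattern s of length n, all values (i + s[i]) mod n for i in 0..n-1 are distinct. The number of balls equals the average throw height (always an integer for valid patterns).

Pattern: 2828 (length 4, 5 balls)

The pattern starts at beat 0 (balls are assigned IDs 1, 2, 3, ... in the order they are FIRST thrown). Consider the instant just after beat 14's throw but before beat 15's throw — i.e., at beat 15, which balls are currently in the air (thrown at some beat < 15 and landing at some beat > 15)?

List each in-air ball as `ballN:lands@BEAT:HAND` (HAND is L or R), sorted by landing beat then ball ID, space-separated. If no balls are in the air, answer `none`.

Answer: ball1:lands@16:L ball2:lands@17:R ball3:lands@19:R ball4:lands@21:R

Derivation:
Beat 0 (L): throw ball1 h=2 -> lands@2:L; in-air after throw: [b1@2:L]
Beat 1 (R): throw ball2 h=8 -> lands@9:R; in-air after throw: [b1@2:L b2@9:R]
Beat 2 (L): throw ball1 h=2 -> lands@4:L; in-air after throw: [b1@4:L b2@9:R]
Beat 3 (R): throw ball3 h=8 -> lands@11:R; in-air after throw: [b1@4:L b2@9:R b3@11:R]
Beat 4 (L): throw ball1 h=2 -> lands@6:L; in-air after throw: [b1@6:L b2@9:R b3@11:R]
Beat 5 (R): throw ball4 h=8 -> lands@13:R; in-air after throw: [b1@6:L b2@9:R b3@11:R b4@13:R]
Beat 6 (L): throw ball1 h=2 -> lands@8:L; in-air after throw: [b1@8:L b2@9:R b3@11:R b4@13:R]
Beat 7 (R): throw ball5 h=8 -> lands@15:R; in-air after throw: [b1@8:L b2@9:R b3@11:R b4@13:R b5@15:R]
Beat 8 (L): throw ball1 h=2 -> lands@10:L; in-air after throw: [b2@9:R b1@10:L b3@11:R b4@13:R b5@15:R]
Beat 9 (R): throw ball2 h=8 -> lands@17:R; in-air after throw: [b1@10:L b3@11:R b4@13:R b5@15:R b2@17:R]
Beat 10 (L): throw ball1 h=2 -> lands@12:L; in-air after throw: [b3@11:R b1@12:L b4@13:R b5@15:R b2@17:R]
Beat 11 (R): throw ball3 h=8 -> lands@19:R; in-air after throw: [b1@12:L b4@13:R b5@15:R b2@17:R b3@19:R]
Beat 12 (L): throw ball1 h=2 -> lands@14:L; in-air after throw: [b4@13:R b1@14:L b5@15:R b2@17:R b3@19:R]
Beat 13 (R): throw ball4 h=8 -> lands@21:R; in-air after throw: [b1@14:L b5@15:R b2@17:R b3@19:R b4@21:R]
Beat 14 (L): throw ball1 h=2 -> lands@16:L; in-air after throw: [b5@15:R b1@16:L b2@17:R b3@19:R b4@21:R]
Beat 15 (R): throw ball5 h=8 -> lands@23:R; in-air after throw: [b1@16:L b2@17:R b3@19:R b4@21:R b5@23:R]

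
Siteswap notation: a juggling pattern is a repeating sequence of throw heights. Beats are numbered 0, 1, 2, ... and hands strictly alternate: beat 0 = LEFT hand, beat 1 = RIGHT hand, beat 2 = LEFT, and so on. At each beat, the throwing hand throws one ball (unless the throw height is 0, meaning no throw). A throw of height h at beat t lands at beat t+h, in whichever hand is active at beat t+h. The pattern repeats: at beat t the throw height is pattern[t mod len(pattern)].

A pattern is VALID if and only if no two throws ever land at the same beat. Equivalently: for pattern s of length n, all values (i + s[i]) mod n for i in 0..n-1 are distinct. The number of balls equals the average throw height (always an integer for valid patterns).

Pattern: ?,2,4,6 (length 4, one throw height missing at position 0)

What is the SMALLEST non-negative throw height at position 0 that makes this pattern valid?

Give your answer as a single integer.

Answer: 0

Derivation:
i=0: s[i]=? (unknown)
i=1: (1 + 2) mod 4 = 3
i=2: (2 + 4) mod 4 = 2
i=3: (3 + 6) mod 4 = 1
Known residues: [1, 2, 3]; need a permutation of 0..3, so missing residue r = 0
Need (0 + s) mod 4 = 0; smallest s = (0 - 0) mod 4 = 0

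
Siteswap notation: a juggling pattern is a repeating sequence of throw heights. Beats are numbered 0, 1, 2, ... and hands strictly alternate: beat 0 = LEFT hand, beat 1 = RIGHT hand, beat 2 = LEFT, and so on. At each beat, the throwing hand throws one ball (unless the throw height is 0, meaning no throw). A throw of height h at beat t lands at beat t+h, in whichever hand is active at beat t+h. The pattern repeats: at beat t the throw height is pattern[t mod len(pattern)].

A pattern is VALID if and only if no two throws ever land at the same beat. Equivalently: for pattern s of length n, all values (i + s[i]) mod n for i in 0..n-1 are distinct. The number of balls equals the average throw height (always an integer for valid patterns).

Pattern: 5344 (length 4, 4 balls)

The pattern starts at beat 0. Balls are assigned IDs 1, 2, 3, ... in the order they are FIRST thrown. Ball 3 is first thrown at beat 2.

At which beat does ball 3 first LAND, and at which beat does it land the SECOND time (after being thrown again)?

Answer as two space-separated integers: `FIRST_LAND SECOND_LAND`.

Beat 0 (L): throw ball1 h=5 -> lands@5:R; in-air after throw: [b1@5:R]
Beat 1 (R): throw ball2 h=3 -> lands@4:L; in-air after throw: [b2@4:L b1@5:R]
Beat 2 (L): throw ball3 h=4 -> lands@6:L; in-air after throw: [b2@4:L b1@5:R b3@6:L]
Beat 3 (R): throw ball4 h=4 -> lands@7:R; in-air after throw: [b2@4:L b1@5:R b3@6:L b4@7:R]
Beat 4 (L): throw ball2 h=5 -> lands@9:R; in-air after throw: [b1@5:R b3@6:L b4@7:R b2@9:R]
Beat 5 (R): throw ball1 h=3 -> lands@8:L; in-air after throw: [b3@6:L b4@7:R b1@8:L b2@9:R]
Beat 6 (L): throw ball3 h=4 -> lands@10:L; in-air after throw: [b4@7:R b1@8:L b2@9:R b3@10:L]
Beat 7 (R): throw ball4 h=4 -> lands@11:R; in-air after throw: [b1@8:L b2@9:R b3@10:L b4@11:R]
Beat 8 (L): throw ball1 h=5 -> lands@13:R; in-air after throw: [b2@9:R b3@10:L b4@11:R b1@13:R]
Beat 9 (R): throw ball2 h=3 -> lands@12:L; in-air after throw: [b3@10:L b4@11:R b2@12:L b1@13:R]
Beat 10 (L): throw ball3 h=4 -> lands@14:L; in-air after throw: [b4@11:R b2@12:L b1@13:R b3@14:L]
Ball 3: thrown@2 h=4 -> first land @6; rethrown@6 h=4 -> second land @10

Answer: 6 10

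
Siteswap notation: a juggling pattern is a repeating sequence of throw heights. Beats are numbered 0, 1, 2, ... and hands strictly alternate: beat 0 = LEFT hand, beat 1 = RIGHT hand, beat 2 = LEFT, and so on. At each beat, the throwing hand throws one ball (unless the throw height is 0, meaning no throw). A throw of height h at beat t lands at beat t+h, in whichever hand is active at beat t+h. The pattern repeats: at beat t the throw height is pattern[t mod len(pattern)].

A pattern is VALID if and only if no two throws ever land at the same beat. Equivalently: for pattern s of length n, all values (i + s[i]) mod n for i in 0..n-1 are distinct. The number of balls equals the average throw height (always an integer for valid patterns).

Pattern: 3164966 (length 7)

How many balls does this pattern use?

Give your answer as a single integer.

Answer: 5

Derivation:
Pattern = [3, 1, 6, 4, 9, 6, 6], length n = 7
  position 0: throw height = 3, running sum = 3
  position 1: throw height = 1, running sum = 4
  position 2: throw height = 6, running sum = 10
  position 3: throw height = 4, running sum = 14
  position 4: throw height = 9, running sum = 23
  position 5: throw height = 6, running sum = 29
  position 6: throw height = 6, running sum = 35
Total sum = 35; balls = sum / n = 35 / 7 = 5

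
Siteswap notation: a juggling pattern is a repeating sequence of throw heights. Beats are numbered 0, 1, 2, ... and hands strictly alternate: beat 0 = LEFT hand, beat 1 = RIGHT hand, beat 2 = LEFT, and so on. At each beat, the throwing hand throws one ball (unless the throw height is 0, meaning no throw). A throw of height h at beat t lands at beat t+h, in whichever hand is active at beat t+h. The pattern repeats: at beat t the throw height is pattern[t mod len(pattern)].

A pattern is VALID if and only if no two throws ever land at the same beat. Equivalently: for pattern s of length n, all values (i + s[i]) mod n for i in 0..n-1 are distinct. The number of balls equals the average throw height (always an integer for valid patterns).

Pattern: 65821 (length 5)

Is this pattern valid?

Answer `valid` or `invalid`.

i=0: (i + s[i]) mod n = (0 + 6) mod 5 = 1
i=1: (i + s[i]) mod n = (1 + 5) mod 5 = 1
i=2: (i + s[i]) mod n = (2 + 8) mod 5 = 0
i=3: (i + s[i]) mod n = (3 + 2) mod 5 = 0
i=4: (i + s[i]) mod n = (4 + 1) mod 5 = 0
Residues: [1, 1, 0, 0, 0], distinct: False

Answer: invalid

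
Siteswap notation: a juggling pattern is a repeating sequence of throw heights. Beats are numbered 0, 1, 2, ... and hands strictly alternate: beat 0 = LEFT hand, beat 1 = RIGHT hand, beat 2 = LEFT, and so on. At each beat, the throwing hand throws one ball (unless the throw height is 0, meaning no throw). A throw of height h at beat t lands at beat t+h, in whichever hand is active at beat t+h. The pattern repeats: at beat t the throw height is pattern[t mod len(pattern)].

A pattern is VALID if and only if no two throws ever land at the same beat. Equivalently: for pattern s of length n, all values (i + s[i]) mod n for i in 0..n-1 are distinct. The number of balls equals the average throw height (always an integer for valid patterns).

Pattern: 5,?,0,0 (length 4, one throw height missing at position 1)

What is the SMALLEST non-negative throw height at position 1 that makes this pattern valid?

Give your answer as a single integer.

i=0: (0 + 5) mod 4 = 1
i=1: s[i]=? (unknown)
i=2: (2 + 0) mod 4 = 2
i=3: (3 + 0) mod 4 = 3
Known residues: [1, 2, 3]; need a permutation of 0..3, so missing residue r = 0
Need (1 + s) mod 4 = 0; smallest s = (0 - 1) mod 4 = 3

Answer: 3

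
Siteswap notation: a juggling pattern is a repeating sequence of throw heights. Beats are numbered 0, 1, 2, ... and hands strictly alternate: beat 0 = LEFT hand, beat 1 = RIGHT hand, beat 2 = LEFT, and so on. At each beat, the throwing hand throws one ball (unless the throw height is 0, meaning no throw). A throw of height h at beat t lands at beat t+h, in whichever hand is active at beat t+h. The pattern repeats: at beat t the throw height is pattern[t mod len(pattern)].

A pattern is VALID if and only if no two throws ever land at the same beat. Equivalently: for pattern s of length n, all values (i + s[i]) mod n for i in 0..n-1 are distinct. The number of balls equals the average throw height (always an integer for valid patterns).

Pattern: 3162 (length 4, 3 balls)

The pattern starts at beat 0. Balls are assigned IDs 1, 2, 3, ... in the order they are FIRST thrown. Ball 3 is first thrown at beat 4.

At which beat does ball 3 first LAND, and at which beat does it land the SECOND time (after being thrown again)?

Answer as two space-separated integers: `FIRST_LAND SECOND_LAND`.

Answer: 7 9

Derivation:
Beat 0 (L): throw ball1 h=3 -> lands@3:R; in-air after throw: [b1@3:R]
Beat 1 (R): throw ball2 h=1 -> lands@2:L; in-air after throw: [b2@2:L b1@3:R]
Beat 2 (L): throw ball2 h=6 -> lands@8:L; in-air after throw: [b1@3:R b2@8:L]
Beat 3 (R): throw ball1 h=2 -> lands@5:R; in-air after throw: [b1@5:R b2@8:L]
Beat 4 (L): throw ball3 h=3 -> lands@7:R; in-air after throw: [b1@5:R b3@7:R b2@8:L]
Beat 5 (R): throw ball1 h=1 -> lands@6:L; in-air after throw: [b1@6:L b3@7:R b2@8:L]
Beat 6 (L): throw ball1 h=6 -> lands@12:L; in-air after throw: [b3@7:R b2@8:L b1@12:L]
Beat 7 (R): throw ball3 h=2 -> lands@9:R; in-air after throw: [b2@8:L b3@9:R b1@12:L]
Beat 8 (L): throw ball2 h=3 -> lands@11:R; in-air after throw: [b3@9:R b2@11:R b1@12:L]
Beat 9 (R): throw ball3 h=1 -> lands@10:L; in-air after throw: [b3@10:L b2@11:R b1@12:L]
Ball 3: thrown@4 h=3 -> first land @7; rethrown@7 h=2 -> second land @9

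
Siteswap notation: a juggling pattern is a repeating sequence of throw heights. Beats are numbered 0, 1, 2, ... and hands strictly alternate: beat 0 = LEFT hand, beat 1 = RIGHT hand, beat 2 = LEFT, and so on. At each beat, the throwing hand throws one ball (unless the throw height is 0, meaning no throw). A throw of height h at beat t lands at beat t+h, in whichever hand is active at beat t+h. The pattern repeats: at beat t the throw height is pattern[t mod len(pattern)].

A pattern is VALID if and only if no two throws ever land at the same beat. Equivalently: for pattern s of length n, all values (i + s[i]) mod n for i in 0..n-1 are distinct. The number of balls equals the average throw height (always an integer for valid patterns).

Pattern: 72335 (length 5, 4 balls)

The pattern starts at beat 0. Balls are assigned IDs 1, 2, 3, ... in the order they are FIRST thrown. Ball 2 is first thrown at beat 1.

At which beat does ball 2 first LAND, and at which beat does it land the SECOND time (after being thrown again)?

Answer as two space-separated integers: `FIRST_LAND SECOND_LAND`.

Beat 0 (L): throw ball1 h=7 -> lands@7:R; in-air after throw: [b1@7:R]
Beat 1 (R): throw ball2 h=2 -> lands@3:R; in-air after throw: [b2@3:R b1@7:R]
Beat 2 (L): throw ball3 h=3 -> lands@5:R; in-air after throw: [b2@3:R b3@5:R b1@7:R]
Beat 3 (R): throw ball2 h=3 -> lands@6:L; in-air after throw: [b3@5:R b2@6:L b1@7:R]
Beat 4 (L): throw ball4 h=5 -> lands@9:R; in-air after throw: [b3@5:R b2@6:L b1@7:R b4@9:R]
Beat 5 (R): throw ball3 h=7 -> lands@12:L; in-air after throw: [b2@6:L b1@7:R b4@9:R b3@12:L]
Beat 6 (L): throw ball2 h=2 -> lands@8:L; in-air after throw: [b1@7:R b2@8:L b4@9:R b3@12:L]
Ball 2: thrown@1 h=2 -> first land @3; rethrown@3 h=3 -> second land @6

Answer: 3 6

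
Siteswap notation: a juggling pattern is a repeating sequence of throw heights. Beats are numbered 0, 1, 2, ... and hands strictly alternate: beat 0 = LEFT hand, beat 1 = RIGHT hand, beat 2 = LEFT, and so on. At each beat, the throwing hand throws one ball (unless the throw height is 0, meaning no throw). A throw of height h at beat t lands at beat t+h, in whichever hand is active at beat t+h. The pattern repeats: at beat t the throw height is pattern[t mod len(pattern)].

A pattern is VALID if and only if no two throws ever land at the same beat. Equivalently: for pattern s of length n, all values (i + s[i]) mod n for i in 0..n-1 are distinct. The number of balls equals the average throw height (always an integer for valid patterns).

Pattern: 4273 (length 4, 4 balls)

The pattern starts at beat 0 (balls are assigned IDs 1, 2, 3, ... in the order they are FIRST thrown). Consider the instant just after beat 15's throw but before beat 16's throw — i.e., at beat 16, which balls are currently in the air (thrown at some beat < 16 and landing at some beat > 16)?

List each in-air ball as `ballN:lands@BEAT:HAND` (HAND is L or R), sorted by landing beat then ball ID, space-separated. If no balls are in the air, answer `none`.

Beat 0 (L): throw ball1 h=4 -> lands@4:L; in-air after throw: [b1@4:L]
Beat 1 (R): throw ball2 h=2 -> lands@3:R; in-air after throw: [b2@3:R b1@4:L]
Beat 2 (L): throw ball3 h=7 -> lands@9:R; in-air after throw: [b2@3:R b1@4:L b3@9:R]
Beat 3 (R): throw ball2 h=3 -> lands@6:L; in-air after throw: [b1@4:L b2@6:L b3@9:R]
Beat 4 (L): throw ball1 h=4 -> lands@8:L; in-air after throw: [b2@6:L b1@8:L b3@9:R]
Beat 5 (R): throw ball4 h=2 -> lands@7:R; in-air after throw: [b2@6:L b4@7:R b1@8:L b3@9:R]
Beat 6 (L): throw ball2 h=7 -> lands@13:R; in-air after throw: [b4@7:R b1@8:L b3@9:R b2@13:R]
Beat 7 (R): throw ball4 h=3 -> lands@10:L; in-air after throw: [b1@8:L b3@9:R b4@10:L b2@13:R]
Beat 8 (L): throw ball1 h=4 -> lands@12:L; in-air after throw: [b3@9:R b4@10:L b1@12:L b2@13:R]
Beat 9 (R): throw ball3 h=2 -> lands@11:R; in-air after throw: [b4@10:L b3@11:R b1@12:L b2@13:R]
Beat 10 (L): throw ball4 h=7 -> lands@17:R; in-air after throw: [b3@11:R b1@12:L b2@13:R b4@17:R]
Beat 11 (R): throw ball3 h=3 -> lands@14:L; in-air after throw: [b1@12:L b2@13:R b3@14:L b4@17:R]
Beat 12 (L): throw ball1 h=4 -> lands@16:L; in-air after throw: [b2@13:R b3@14:L b1@16:L b4@17:R]
Beat 13 (R): throw ball2 h=2 -> lands@15:R; in-air after throw: [b3@14:L b2@15:R b1@16:L b4@17:R]
Beat 14 (L): throw ball3 h=7 -> lands@21:R; in-air after throw: [b2@15:R b1@16:L b4@17:R b3@21:R]
Beat 15 (R): throw ball2 h=3 -> lands@18:L; in-air after throw: [b1@16:L b4@17:R b2@18:L b3@21:R]
Beat 16 (L): throw ball1 h=4 -> lands@20:L; in-air after throw: [b4@17:R b2@18:L b1@20:L b3@21:R]

Answer: ball4:lands@17:R ball2:lands@18:L ball3:lands@21:R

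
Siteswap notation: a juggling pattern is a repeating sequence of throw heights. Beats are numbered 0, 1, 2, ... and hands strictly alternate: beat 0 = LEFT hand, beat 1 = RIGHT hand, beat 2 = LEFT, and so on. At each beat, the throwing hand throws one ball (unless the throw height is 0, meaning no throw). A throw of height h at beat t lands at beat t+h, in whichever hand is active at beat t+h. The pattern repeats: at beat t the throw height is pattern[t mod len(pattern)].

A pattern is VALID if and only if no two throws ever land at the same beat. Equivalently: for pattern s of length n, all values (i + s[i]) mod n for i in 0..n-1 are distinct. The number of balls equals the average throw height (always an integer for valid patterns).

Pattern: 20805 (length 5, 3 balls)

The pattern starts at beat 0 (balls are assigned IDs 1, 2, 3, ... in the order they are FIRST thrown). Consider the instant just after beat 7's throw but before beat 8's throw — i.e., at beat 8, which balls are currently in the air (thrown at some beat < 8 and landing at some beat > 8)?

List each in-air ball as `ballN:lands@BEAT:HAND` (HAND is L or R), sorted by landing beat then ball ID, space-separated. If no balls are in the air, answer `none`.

Answer: ball2:lands@9:R ball1:lands@10:L ball3:lands@15:R

Derivation:
Beat 0 (L): throw ball1 h=2 -> lands@2:L; in-air after throw: [b1@2:L]
Beat 2 (L): throw ball1 h=8 -> lands@10:L; in-air after throw: [b1@10:L]
Beat 4 (L): throw ball2 h=5 -> lands@9:R; in-air after throw: [b2@9:R b1@10:L]
Beat 5 (R): throw ball3 h=2 -> lands@7:R; in-air after throw: [b3@7:R b2@9:R b1@10:L]
Beat 7 (R): throw ball3 h=8 -> lands@15:R; in-air after throw: [b2@9:R b1@10:L b3@15:R]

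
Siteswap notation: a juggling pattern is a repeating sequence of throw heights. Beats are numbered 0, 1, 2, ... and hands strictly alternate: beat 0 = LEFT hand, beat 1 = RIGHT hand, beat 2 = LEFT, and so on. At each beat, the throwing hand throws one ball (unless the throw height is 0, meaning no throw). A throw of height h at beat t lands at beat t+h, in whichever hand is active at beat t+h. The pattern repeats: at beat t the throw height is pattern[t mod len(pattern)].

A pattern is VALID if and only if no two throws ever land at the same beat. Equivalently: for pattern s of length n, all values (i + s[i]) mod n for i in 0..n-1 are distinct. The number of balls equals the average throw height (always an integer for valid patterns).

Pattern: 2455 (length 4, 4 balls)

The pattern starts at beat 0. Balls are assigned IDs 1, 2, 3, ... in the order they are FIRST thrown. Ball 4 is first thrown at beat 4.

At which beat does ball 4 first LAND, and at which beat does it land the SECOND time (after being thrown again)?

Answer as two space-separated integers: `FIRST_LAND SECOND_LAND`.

Beat 0 (L): throw ball1 h=2 -> lands@2:L; in-air after throw: [b1@2:L]
Beat 1 (R): throw ball2 h=4 -> lands@5:R; in-air after throw: [b1@2:L b2@5:R]
Beat 2 (L): throw ball1 h=5 -> lands@7:R; in-air after throw: [b2@5:R b1@7:R]
Beat 3 (R): throw ball3 h=5 -> lands@8:L; in-air after throw: [b2@5:R b1@7:R b3@8:L]
Beat 4 (L): throw ball4 h=2 -> lands@6:L; in-air after throw: [b2@5:R b4@6:L b1@7:R b3@8:L]
Beat 5 (R): throw ball2 h=4 -> lands@9:R; in-air after throw: [b4@6:L b1@7:R b3@8:L b2@9:R]
Beat 6 (L): throw ball4 h=5 -> lands@11:R; in-air after throw: [b1@7:R b3@8:L b2@9:R b4@11:R]
Beat 7 (R): throw ball1 h=5 -> lands@12:L; in-air after throw: [b3@8:L b2@9:R b4@11:R b1@12:L]
Beat 8 (L): throw ball3 h=2 -> lands@10:L; in-air after throw: [b2@9:R b3@10:L b4@11:R b1@12:L]
Beat 9 (R): throw ball2 h=4 -> lands@13:R; in-air after throw: [b3@10:L b4@11:R b1@12:L b2@13:R]
Beat 10 (L): throw ball3 h=5 -> lands@15:R; in-air after throw: [b4@11:R b1@12:L b2@13:R b3@15:R]
Beat 11 (R): throw ball4 h=5 -> lands@16:L; in-air after throw: [b1@12:L b2@13:R b3@15:R b4@16:L]
Ball 4: thrown@4 h=2 -> first land @6; rethrown@6 h=5 -> second land @11

Answer: 6 11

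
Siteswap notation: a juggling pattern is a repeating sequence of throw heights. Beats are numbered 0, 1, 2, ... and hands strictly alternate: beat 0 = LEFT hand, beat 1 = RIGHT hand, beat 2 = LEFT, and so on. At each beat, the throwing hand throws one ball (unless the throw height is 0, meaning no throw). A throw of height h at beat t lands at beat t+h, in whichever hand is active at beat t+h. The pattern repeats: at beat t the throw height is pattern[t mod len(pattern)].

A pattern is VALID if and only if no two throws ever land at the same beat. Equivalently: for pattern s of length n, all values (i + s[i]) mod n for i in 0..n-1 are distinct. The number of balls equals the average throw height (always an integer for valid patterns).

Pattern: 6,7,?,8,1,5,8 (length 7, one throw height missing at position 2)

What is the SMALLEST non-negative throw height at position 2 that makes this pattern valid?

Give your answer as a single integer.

Answer: 0

Derivation:
i=0: (0 + 6) mod 7 = 6
i=1: (1 + 7) mod 7 = 1
i=2: s[i]=? (unknown)
i=3: (3 + 8) mod 7 = 4
i=4: (4 + 1) mod 7 = 5
i=5: (5 + 5) mod 7 = 3
i=6: (6 + 8) mod 7 = 0
Known residues: [0, 1, 3, 4, 5, 6]; need a permutation of 0..6, so missing residue r = 2
Need (2 + s) mod 7 = 2; smallest s = (2 - 2) mod 7 = 0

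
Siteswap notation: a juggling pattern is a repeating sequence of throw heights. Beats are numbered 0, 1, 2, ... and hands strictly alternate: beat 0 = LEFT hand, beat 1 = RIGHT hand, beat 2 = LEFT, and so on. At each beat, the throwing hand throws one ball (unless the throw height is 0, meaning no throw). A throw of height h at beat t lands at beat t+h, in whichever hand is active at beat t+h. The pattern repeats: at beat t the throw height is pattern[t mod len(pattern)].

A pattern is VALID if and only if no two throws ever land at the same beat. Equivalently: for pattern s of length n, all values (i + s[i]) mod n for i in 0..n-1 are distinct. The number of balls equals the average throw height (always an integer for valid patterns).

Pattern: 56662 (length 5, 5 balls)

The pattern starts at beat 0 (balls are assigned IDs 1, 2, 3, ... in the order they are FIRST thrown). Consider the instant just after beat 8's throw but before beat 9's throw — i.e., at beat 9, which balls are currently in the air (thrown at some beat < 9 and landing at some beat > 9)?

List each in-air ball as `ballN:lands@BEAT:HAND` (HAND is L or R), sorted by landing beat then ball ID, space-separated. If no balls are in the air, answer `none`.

Answer: ball1:lands@10:L ball5:lands@12:L ball2:lands@13:R ball3:lands@14:L

Derivation:
Beat 0 (L): throw ball1 h=5 -> lands@5:R; in-air after throw: [b1@5:R]
Beat 1 (R): throw ball2 h=6 -> lands@7:R; in-air after throw: [b1@5:R b2@7:R]
Beat 2 (L): throw ball3 h=6 -> lands@8:L; in-air after throw: [b1@5:R b2@7:R b3@8:L]
Beat 3 (R): throw ball4 h=6 -> lands@9:R; in-air after throw: [b1@5:R b2@7:R b3@8:L b4@9:R]
Beat 4 (L): throw ball5 h=2 -> lands@6:L; in-air after throw: [b1@5:R b5@6:L b2@7:R b3@8:L b4@9:R]
Beat 5 (R): throw ball1 h=5 -> lands@10:L; in-air after throw: [b5@6:L b2@7:R b3@8:L b4@9:R b1@10:L]
Beat 6 (L): throw ball5 h=6 -> lands@12:L; in-air after throw: [b2@7:R b3@8:L b4@9:R b1@10:L b5@12:L]
Beat 7 (R): throw ball2 h=6 -> lands@13:R; in-air after throw: [b3@8:L b4@9:R b1@10:L b5@12:L b2@13:R]
Beat 8 (L): throw ball3 h=6 -> lands@14:L; in-air after throw: [b4@9:R b1@10:L b5@12:L b2@13:R b3@14:L]
Beat 9 (R): throw ball4 h=2 -> lands@11:R; in-air after throw: [b1@10:L b4@11:R b5@12:L b2@13:R b3@14:L]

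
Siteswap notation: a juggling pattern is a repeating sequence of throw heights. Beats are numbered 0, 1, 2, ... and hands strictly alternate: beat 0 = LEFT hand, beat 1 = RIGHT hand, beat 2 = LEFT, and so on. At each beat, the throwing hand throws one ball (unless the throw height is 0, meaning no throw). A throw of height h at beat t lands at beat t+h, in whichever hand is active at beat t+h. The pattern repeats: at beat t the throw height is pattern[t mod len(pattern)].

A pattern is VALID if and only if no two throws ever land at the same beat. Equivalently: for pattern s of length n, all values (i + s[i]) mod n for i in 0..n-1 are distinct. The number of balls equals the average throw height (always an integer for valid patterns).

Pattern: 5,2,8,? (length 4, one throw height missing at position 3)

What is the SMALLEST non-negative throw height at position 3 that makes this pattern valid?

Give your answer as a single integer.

i=0: (0 + 5) mod 4 = 1
i=1: (1 + 2) mod 4 = 3
i=2: (2 + 8) mod 4 = 2
i=3: s[i]=? (unknown)
Known residues: [1, 2, 3]; need a permutation of 0..3, so missing residue r = 0
Need (3 + s) mod 4 = 0; smallest s = (0 - 3) mod 4 = 1

Answer: 1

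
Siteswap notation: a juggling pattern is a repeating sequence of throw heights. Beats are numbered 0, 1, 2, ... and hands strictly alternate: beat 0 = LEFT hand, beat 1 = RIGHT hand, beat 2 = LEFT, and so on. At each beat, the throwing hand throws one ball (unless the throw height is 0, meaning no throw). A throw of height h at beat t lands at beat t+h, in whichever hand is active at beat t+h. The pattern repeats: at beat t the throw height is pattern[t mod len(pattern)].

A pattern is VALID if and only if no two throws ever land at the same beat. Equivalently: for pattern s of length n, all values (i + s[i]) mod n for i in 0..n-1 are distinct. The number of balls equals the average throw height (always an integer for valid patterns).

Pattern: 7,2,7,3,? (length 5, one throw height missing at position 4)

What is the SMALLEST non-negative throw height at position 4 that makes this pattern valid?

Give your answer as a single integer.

i=0: (0 + 7) mod 5 = 2
i=1: (1 + 2) mod 5 = 3
i=2: (2 + 7) mod 5 = 4
i=3: (3 + 3) mod 5 = 1
i=4: s[i]=? (unknown)
Known residues: [1, 2, 3, 4]; need a permutation of 0..4, so missing residue r = 0
Need (4 + s) mod 5 = 0; smallest s = (0 - 4) mod 5 = 1

Answer: 1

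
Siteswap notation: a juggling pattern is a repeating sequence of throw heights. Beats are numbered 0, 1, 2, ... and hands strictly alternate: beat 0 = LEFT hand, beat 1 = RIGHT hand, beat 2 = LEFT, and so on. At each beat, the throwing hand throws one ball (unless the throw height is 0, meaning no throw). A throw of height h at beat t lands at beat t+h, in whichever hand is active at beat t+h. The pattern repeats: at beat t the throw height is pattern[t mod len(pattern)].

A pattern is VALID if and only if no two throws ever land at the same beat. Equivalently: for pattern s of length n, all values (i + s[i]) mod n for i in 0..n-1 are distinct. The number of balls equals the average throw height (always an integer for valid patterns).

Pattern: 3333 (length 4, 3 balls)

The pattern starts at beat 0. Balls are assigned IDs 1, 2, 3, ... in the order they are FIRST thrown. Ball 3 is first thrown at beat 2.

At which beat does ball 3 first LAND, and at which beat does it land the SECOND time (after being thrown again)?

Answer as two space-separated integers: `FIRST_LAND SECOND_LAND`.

Beat 0 (L): throw ball1 h=3 -> lands@3:R; in-air after throw: [b1@3:R]
Beat 1 (R): throw ball2 h=3 -> lands@4:L; in-air after throw: [b1@3:R b2@4:L]
Beat 2 (L): throw ball3 h=3 -> lands@5:R; in-air after throw: [b1@3:R b2@4:L b3@5:R]
Beat 3 (R): throw ball1 h=3 -> lands@6:L; in-air after throw: [b2@4:L b3@5:R b1@6:L]
Beat 4 (L): throw ball2 h=3 -> lands@7:R; in-air after throw: [b3@5:R b1@6:L b2@7:R]
Beat 5 (R): throw ball3 h=3 -> lands@8:L; in-air after throw: [b1@6:L b2@7:R b3@8:L]
Beat 6 (L): throw ball1 h=3 -> lands@9:R; in-air after throw: [b2@7:R b3@8:L b1@9:R]
Beat 7 (R): throw ball2 h=3 -> lands@10:L; in-air after throw: [b3@8:L b1@9:R b2@10:L]
Beat 8 (L): throw ball3 h=3 -> lands@11:R; in-air after throw: [b1@9:R b2@10:L b3@11:R]
Ball 3: thrown@2 h=3 -> first land @5; rethrown@5 h=3 -> second land @8

Answer: 5 8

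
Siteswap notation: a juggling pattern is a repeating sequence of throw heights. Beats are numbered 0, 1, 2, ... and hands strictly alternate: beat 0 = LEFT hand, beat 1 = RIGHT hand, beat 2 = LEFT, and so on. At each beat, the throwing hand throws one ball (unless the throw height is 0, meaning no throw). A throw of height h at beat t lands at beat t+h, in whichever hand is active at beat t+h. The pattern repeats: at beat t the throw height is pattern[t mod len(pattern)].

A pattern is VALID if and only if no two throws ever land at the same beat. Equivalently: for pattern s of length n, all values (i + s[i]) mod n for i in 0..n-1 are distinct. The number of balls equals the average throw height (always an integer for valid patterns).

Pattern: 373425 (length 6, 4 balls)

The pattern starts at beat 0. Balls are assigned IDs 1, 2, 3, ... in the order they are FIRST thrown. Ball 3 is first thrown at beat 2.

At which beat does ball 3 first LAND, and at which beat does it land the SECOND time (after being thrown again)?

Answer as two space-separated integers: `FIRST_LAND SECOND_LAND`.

Answer: 5 10

Derivation:
Beat 0 (L): throw ball1 h=3 -> lands@3:R; in-air after throw: [b1@3:R]
Beat 1 (R): throw ball2 h=7 -> lands@8:L; in-air after throw: [b1@3:R b2@8:L]
Beat 2 (L): throw ball3 h=3 -> lands@5:R; in-air after throw: [b1@3:R b3@5:R b2@8:L]
Beat 3 (R): throw ball1 h=4 -> lands@7:R; in-air after throw: [b3@5:R b1@7:R b2@8:L]
Beat 4 (L): throw ball4 h=2 -> lands@6:L; in-air after throw: [b3@5:R b4@6:L b1@7:R b2@8:L]
Beat 5 (R): throw ball3 h=5 -> lands@10:L; in-air after throw: [b4@6:L b1@7:R b2@8:L b3@10:L]
Beat 6 (L): throw ball4 h=3 -> lands@9:R; in-air after throw: [b1@7:R b2@8:L b4@9:R b3@10:L]
Beat 7 (R): throw ball1 h=7 -> lands@14:L; in-air after throw: [b2@8:L b4@9:R b3@10:L b1@14:L]
Beat 8 (L): throw ball2 h=3 -> lands@11:R; in-air after throw: [b4@9:R b3@10:L b2@11:R b1@14:L]
Beat 9 (R): throw ball4 h=4 -> lands@13:R; in-air after throw: [b3@10:L b2@11:R b4@13:R b1@14:L]
Beat 10 (L): throw ball3 h=2 -> lands@12:L; in-air after throw: [b2@11:R b3@12:L b4@13:R b1@14:L]
Ball 3: thrown@2 h=3 -> first land @5; rethrown@5 h=5 -> second land @10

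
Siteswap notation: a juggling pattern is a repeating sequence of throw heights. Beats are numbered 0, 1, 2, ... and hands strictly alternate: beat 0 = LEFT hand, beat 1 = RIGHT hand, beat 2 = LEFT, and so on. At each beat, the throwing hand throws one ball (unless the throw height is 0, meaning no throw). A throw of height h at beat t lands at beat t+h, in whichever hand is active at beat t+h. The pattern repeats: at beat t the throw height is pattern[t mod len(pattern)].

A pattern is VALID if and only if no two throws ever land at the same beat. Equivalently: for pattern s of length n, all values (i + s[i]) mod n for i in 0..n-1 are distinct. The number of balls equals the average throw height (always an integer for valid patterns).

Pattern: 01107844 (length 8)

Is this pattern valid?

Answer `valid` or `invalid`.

i=0: (i + s[i]) mod n = (0 + 0) mod 8 = 0
i=1: (i + s[i]) mod n = (1 + 1) mod 8 = 2
i=2: (i + s[i]) mod n = (2 + 1) mod 8 = 3
i=3: (i + s[i]) mod n = (3 + 0) mod 8 = 3
i=4: (i + s[i]) mod n = (4 + 7) mod 8 = 3
i=5: (i + s[i]) mod n = (5 + 8) mod 8 = 5
i=6: (i + s[i]) mod n = (6 + 4) mod 8 = 2
i=7: (i + s[i]) mod n = (7 + 4) mod 8 = 3
Residues: [0, 2, 3, 3, 3, 5, 2, 3], distinct: False

Answer: invalid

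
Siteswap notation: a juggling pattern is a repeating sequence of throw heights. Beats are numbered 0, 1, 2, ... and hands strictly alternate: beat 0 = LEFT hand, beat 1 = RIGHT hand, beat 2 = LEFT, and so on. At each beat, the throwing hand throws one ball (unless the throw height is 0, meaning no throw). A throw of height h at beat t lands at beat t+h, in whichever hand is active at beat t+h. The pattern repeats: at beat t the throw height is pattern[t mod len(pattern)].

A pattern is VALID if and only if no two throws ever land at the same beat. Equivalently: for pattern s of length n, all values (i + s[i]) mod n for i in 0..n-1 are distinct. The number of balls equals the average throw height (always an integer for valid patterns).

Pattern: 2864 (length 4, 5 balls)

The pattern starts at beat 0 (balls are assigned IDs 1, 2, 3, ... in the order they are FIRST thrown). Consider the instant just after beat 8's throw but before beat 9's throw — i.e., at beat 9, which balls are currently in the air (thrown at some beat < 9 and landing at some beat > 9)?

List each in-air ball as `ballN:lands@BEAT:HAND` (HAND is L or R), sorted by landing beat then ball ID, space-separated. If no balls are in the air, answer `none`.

Beat 0 (L): throw ball1 h=2 -> lands@2:L; in-air after throw: [b1@2:L]
Beat 1 (R): throw ball2 h=8 -> lands@9:R; in-air after throw: [b1@2:L b2@9:R]
Beat 2 (L): throw ball1 h=6 -> lands@8:L; in-air after throw: [b1@8:L b2@9:R]
Beat 3 (R): throw ball3 h=4 -> lands@7:R; in-air after throw: [b3@7:R b1@8:L b2@9:R]
Beat 4 (L): throw ball4 h=2 -> lands@6:L; in-air after throw: [b4@6:L b3@7:R b1@8:L b2@9:R]
Beat 5 (R): throw ball5 h=8 -> lands@13:R; in-air after throw: [b4@6:L b3@7:R b1@8:L b2@9:R b5@13:R]
Beat 6 (L): throw ball4 h=6 -> lands@12:L; in-air after throw: [b3@7:R b1@8:L b2@9:R b4@12:L b5@13:R]
Beat 7 (R): throw ball3 h=4 -> lands@11:R; in-air after throw: [b1@8:L b2@9:R b3@11:R b4@12:L b5@13:R]
Beat 8 (L): throw ball1 h=2 -> lands@10:L; in-air after throw: [b2@9:R b1@10:L b3@11:R b4@12:L b5@13:R]
Beat 9 (R): throw ball2 h=8 -> lands@17:R; in-air after throw: [b1@10:L b3@11:R b4@12:L b5@13:R b2@17:R]

Answer: ball1:lands@10:L ball3:lands@11:R ball4:lands@12:L ball5:lands@13:R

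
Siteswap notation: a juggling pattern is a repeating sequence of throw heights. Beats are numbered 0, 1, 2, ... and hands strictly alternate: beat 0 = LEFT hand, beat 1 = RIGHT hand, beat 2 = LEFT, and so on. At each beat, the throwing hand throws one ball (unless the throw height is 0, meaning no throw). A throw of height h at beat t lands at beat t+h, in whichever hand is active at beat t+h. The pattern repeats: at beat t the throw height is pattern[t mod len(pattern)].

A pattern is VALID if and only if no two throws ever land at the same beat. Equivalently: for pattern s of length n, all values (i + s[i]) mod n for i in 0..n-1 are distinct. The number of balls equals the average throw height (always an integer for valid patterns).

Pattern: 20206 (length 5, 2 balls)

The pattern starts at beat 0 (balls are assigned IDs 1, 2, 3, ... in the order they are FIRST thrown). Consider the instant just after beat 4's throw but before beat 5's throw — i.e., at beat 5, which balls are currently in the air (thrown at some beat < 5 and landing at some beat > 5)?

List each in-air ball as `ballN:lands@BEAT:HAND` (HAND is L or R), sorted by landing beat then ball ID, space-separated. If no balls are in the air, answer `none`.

Beat 0 (L): throw ball1 h=2 -> lands@2:L; in-air after throw: [b1@2:L]
Beat 2 (L): throw ball1 h=2 -> lands@4:L; in-air after throw: [b1@4:L]
Beat 4 (L): throw ball1 h=6 -> lands@10:L; in-air after throw: [b1@10:L]
Beat 5 (R): throw ball2 h=2 -> lands@7:R; in-air after throw: [b2@7:R b1@10:L]

Answer: ball1:lands@10:L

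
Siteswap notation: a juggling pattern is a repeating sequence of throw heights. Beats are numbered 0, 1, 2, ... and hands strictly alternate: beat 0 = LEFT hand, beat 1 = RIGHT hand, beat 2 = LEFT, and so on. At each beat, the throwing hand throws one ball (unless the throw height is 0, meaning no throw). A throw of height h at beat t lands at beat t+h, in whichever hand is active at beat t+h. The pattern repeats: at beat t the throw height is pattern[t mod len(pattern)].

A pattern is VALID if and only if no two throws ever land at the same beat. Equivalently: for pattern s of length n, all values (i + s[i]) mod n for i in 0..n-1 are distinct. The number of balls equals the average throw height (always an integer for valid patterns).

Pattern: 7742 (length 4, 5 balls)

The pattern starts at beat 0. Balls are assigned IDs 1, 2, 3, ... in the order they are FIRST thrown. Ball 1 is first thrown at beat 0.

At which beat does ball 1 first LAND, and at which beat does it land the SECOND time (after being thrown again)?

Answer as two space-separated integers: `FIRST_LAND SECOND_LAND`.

Answer: 7 9

Derivation:
Beat 0 (L): throw ball1 h=7 -> lands@7:R; in-air after throw: [b1@7:R]
Beat 1 (R): throw ball2 h=7 -> lands@8:L; in-air after throw: [b1@7:R b2@8:L]
Beat 2 (L): throw ball3 h=4 -> lands@6:L; in-air after throw: [b3@6:L b1@7:R b2@8:L]
Beat 3 (R): throw ball4 h=2 -> lands@5:R; in-air after throw: [b4@5:R b3@6:L b1@7:R b2@8:L]
Beat 4 (L): throw ball5 h=7 -> lands@11:R; in-air after throw: [b4@5:R b3@6:L b1@7:R b2@8:L b5@11:R]
Beat 5 (R): throw ball4 h=7 -> lands@12:L; in-air after throw: [b3@6:L b1@7:R b2@8:L b5@11:R b4@12:L]
Beat 6 (L): throw ball3 h=4 -> lands@10:L; in-air after throw: [b1@7:R b2@8:L b3@10:L b5@11:R b4@12:L]
Beat 7 (R): throw ball1 h=2 -> lands@9:R; in-air after throw: [b2@8:L b1@9:R b3@10:L b5@11:R b4@12:L]
Beat 8 (L): throw ball2 h=7 -> lands@15:R; in-air after throw: [b1@9:R b3@10:L b5@11:R b4@12:L b2@15:R]
Beat 9 (R): throw ball1 h=7 -> lands@16:L; in-air after throw: [b3@10:L b5@11:R b4@12:L b2@15:R b1@16:L]
Ball 1: thrown@0 h=7 -> first land @7; rethrown@7 h=2 -> second land @9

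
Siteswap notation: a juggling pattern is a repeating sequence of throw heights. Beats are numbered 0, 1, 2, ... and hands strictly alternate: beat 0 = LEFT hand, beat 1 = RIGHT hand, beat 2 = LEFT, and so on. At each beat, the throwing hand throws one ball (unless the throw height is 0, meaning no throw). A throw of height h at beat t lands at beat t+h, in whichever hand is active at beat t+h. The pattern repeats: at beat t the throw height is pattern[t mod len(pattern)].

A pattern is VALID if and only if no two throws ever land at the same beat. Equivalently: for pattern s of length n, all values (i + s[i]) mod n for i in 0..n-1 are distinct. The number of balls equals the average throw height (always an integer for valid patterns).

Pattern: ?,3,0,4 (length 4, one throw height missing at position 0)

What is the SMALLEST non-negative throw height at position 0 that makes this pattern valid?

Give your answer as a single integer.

Answer: 1

Derivation:
i=0: s[i]=? (unknown)
i=1: (1 + 3) mod 4 = 0
i=2: (2 + 0) mod 4 = 2
i=3: (3 + 4) mod 4 = 3
Known residues: [0, 2, 3]; need a permutation of 0..3, so missing residue r = 1
Need (0 + s) mod 4 = 1; smallest s = (1 - 0) mod 4 = 1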